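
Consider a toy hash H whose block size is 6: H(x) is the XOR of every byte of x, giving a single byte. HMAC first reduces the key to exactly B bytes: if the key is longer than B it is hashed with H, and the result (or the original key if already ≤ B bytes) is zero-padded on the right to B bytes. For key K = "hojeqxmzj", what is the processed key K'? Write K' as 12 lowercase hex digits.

|K| = 9 > B = 6, so first hash the key.
H(K): XOR 68⊕6f⊕6a⊕65⊕71⊕78⊕6d⊕7a⊕6a = 7c.
Zero-pad H(K) = 7c to 6 bytes: K' = 7c 00 00 00 00 00.

7c0000000000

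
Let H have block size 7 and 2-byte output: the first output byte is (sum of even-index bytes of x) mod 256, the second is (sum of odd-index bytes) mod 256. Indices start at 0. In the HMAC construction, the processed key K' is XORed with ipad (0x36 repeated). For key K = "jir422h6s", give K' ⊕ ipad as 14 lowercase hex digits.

Key "jir422h6s" = 6a 69 72 34 32 32 68 36 73 is 9 bytes > B = 7, so hash it first: H(key) = e9 05, then zero-pad to 7 bytes: K' = e9 05 00 00 00 00 00.
XOR each byte with 0x36: e9⊕36=df, 05⊕36=33, 00⊕36=36, 00⊕36=36, 00⊕36=36, 00⊕36=36, 00⊕36=36.

df333636363636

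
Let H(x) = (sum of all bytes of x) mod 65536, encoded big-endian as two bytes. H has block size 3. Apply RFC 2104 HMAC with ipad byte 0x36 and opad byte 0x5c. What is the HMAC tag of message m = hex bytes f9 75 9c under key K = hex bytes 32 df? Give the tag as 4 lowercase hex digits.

017d

Key hex bytes 32 df is 2 bytes ≤ B = 3; zero-pad to 3 bytes: K' = 32 df 00.
K' ⊕ ipad = 04 e9 36.  K' ⊕ opad = 6e 83 5c.
Inner input = (K'⊕ipad) ∥ m = 04 e9 36 ∥ f9 75 9c.
Inner hash: sum = 4+233+54+249+117+156 = 813 → 03 2d.
Outer input = (K'⊕opad) ∥ inner = 6e 83 5c ∥ 03 2d.
Outer hash (tag): sum = 110+131+92+3+45 = 381 → 01 7d.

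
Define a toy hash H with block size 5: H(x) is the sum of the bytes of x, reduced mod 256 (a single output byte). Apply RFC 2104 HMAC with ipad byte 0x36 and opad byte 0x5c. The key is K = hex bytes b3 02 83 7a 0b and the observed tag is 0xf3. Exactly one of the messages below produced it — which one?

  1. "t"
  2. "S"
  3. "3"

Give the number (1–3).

Key hex bytes b3 02 83 7a 0b is exactly B = 5 bytes: K' = b3 02 83 7a 0b.
K' ⊕ ipad = 85 34 b5 4c 3d; K' ⊕ opad = ef 5e df 26 57.
m1: inner = H(85 34 b5 4c 3d 74) = 6b; tag = H(ef 5e df 26 57 6b) = 14
m2: inner = H(85 34 b5 4c 3d 53) = 4a; tag = H(ef 5e df 26 57 4a) = f3 ← matches
m3: inner = H(85 34 b5 4c 3d 33) = 2a; tag = H(ef 5e df 26 57 2a) = d3

2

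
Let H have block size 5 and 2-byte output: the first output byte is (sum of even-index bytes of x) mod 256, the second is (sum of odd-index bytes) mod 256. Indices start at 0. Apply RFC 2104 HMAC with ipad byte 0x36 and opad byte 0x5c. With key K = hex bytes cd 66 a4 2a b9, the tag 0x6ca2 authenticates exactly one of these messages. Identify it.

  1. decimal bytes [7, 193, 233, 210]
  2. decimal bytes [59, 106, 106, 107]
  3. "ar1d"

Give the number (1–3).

3

Key hex bytes cd 66 a4 2a b9 is exactly B = 5 bytes: K' = cd 66 a4 2a b9.
K' ⊕ ipad = fb 50 92 1c 8f; K' ⊕ opad = 91 3a f8 76 e5.
m1: inner = H(fb 50 92 1c 8f 07 c1 e9 d2) = af 5c; tag = H(91 3a f8 76 e5 af 5c) = ca5f
m2: inner = H(fb 50 92 1c 8f 3b 6a 6a 6b) = f1 11; tag = H(91 3a f8 76 e5 f1 11) = 7fa1
m3: inner = H(fb 50 92 1c 8f 61 72 31 64) = f2 fe; tag = H(91 3a f8 76 e5 f2 fe) = 6ca2 ← matches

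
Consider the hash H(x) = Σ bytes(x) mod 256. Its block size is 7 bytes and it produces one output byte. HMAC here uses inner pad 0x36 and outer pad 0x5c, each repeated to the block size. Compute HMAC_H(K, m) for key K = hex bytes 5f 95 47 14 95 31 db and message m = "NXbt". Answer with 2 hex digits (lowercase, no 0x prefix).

9e

Key hex bytes 5f 95 47 14 95 31 db is exactly B = 7 bytes: K' = 5f 95 47 14 95 31 db.
K' ⊕ ipad = 69 a3 71 22 a3 07 ed.  K' ⊕ opad = 03 c9 1b 48 c9 6d 87.
Inner input = (K'⊕ipad) ∥ m = 69 a3 71 22 a3 07 ed ∥ 4e 58 62 74.
Inner hash: sum = 105+163+113+34+163+7+237+78+88+98+116 = 1202; mod 256 = 178 → b2.
Outer input = (K'⊕opad) ∥ inner = 03 c9 1b 48 c9 6d 87 ∥ b2.
Outer hash (tag): sum = 3+201+27+72+201+109+135+178 = 926; mod 256 = 158 → 9e.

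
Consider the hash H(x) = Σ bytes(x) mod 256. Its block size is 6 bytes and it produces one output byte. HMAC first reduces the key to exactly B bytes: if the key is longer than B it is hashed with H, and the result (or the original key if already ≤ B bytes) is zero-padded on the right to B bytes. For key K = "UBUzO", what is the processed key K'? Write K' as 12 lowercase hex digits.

5542557a4f00

Key "UBUzO" = 55 42 55 7a 4f is 5 bytes ≤ B = 6; zero-pad to 6 bytes: K' = 55 42 55 7a 4f 00.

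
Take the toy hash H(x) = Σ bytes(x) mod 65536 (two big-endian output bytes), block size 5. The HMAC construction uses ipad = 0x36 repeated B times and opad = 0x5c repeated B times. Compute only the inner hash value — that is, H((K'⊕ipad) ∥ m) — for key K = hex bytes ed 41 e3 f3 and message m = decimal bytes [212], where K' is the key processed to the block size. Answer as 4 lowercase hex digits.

03f6

Key hex bytes ed 41 e3 f3 is 4 bytes ≤ B = 5; zero-pad to 5 bytes: K' = ed 41 e3 f3 00.
K' ⊕ ipad = db 77 d5 c5 36.
Inner input = db 77 d5 c5 36 ∥ d4.
Inner hash: sum = 219+119+213+197+54+212 = 1014 → 03 f6.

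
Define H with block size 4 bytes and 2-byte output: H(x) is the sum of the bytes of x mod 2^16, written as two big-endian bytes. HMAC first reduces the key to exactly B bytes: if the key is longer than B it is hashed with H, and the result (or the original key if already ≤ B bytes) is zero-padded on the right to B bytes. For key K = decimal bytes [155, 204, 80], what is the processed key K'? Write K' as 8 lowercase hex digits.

9bcc5000

Key decimal bytes [155, 204, 80] = 9b cc 50 is 3 bytes ≤ B = 4; zero-pad to 4 bytes: K' = 9b cc 50 00.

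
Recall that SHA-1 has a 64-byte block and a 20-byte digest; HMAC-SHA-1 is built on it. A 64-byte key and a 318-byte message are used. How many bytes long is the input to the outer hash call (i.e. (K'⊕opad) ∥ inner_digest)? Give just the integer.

84

Key is 64 ≤ 64 bytes, zero-padded: |K'| = 64.
Outer input = (K'⊕opad) ∥ H(inner) → 64 + 20 = 84 bytes.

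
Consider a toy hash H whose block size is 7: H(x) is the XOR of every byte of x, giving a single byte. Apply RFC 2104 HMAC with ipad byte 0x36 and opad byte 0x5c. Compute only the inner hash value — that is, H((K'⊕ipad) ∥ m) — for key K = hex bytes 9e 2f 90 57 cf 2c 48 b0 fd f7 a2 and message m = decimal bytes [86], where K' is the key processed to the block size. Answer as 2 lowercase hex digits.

a5

Key hex bytes 9e 2f 90 57 cf 2c 48 b0 fd f7 a2 is 11 bytes > B = 7, so hash it first: H(key) = c5, then zero-pad to 7 bytes: K' = c5 00 00 00 00 00 00.
K' ⊕ ipad = f3 36 36 36 36 36 36.
Inner input = f3 36 36 36 36 36 36 ∥ 56.
Inner hash: XOR f3⊕36⊕36⊕36⊕36⊕36⊕36⊕56 = a5.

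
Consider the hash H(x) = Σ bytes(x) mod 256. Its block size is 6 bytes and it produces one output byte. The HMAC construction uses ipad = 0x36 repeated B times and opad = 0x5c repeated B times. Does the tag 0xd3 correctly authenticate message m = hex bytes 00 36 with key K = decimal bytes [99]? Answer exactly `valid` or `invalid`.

Key decimal bytes [99] = 63 is 1 byte ≤ B = 6; zero-pad to 6 bytes: K' = 63 00 00 00 00 00.
K' ⊕ ipad = 55 36 36 36 36 36; K' ⊕ opad = 3f 5c 5c 5c 5c 5c.
Inner hash: sum = 85+54+54+54+54+54+0+54 = 409; mod 256 = 153 → 99.
Outer hash (recomputed tag): sum = 63+92+92+92+92+92+153 = 676; mod 256 = 164 → a4.
Recomputed tag = a4; claimed = d3 → mismatch.

invalid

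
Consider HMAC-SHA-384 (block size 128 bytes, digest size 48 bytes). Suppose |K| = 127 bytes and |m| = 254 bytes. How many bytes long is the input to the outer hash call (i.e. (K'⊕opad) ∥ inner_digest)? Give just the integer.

Key is 127 ≤ 128 bytes, zero-padded: |K'| = 128.
Outer input = (K'⊕opad) ∥ H(inner) → 128 + 48 = 176 bytes.

176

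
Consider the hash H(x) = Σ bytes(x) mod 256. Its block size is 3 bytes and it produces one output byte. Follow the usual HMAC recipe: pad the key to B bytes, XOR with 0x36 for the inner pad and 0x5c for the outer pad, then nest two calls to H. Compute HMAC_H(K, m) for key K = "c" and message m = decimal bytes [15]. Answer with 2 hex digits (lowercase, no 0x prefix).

Key "c" = 63 is 1 byte ≤ B = 3; zero-pad to 3 bytes: K' = 63 00 00.
K' ⊕ ipad = 55 36 36.  K' ⊕ opad = 3f 5c 5c.
Inner input = (K'⊕ipad) ∥ m = 55 36 36 ∥ 0f.
Inner hash: sum = 85+54+54+15 = 208 → d0.
Outer input = (K'⊕opad) ∥ inner = 3f 5c 5c ∥ d0.
Outer hash (tag): sum = 63+92+92+208 = 455; mod 256 = 199 → c7.

c7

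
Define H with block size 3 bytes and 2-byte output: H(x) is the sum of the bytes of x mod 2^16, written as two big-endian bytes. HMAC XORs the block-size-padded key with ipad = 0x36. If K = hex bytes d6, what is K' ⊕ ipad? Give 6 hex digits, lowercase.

Key hex bytes d6 is 1 byte ≤ B = 3; zero-pad to 3 bytes: K' = d6 00 00.
XOR each byte with 0x36: d6⊕36=e0, 00⊕36=36, 00⊕36=36.

e03636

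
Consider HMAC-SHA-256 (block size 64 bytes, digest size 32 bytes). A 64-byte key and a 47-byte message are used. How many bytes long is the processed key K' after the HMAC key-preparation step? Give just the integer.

64

Key is 64 ≤ 64 bytes, zero-padded: |K'| = 64.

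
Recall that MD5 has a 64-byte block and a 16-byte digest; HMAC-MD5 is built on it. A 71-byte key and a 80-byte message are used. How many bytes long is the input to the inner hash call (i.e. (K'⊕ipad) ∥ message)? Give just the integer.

Key is 71 > 64 bytes, so it is hashed to 16 bytes then zero-padded to 64: |K'| = 64.
Inner input = (K'⊕ipad) ∥ m → 64 + 80 = 144 bytes.

144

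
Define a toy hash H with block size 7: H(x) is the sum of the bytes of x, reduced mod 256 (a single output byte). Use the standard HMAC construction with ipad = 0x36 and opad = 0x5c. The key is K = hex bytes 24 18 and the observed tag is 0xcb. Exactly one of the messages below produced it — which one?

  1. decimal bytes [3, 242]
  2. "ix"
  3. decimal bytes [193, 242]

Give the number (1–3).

1

Key hex bytes 24 18 is 2 bytes ≤ B = 7; zero-pad to 7 bytes: K' = 24 18 00 00 00 00 00.
K' ⊕ ipad = 12 2e 36 36 36 36 36; K' ⊕ opad = 78 44 5c 5c 5c 5c 5c.
m1: inner = H(12 2e 36 36 36 36 36 03 f2) = 43; tag = H(78 44 5c 5c 5c 5c 5c 43) = cb ← matches
m2: inner = H(12 2e 36 36 36 36 36 69 78) = 2f; tag = H(78 44 5c 5c 5c 5c 5c 2f) = b7
m3: inner = H(12 2e 36 36 36 36 36 c1 f2) = 01; tag = H(78 44 5c 5c 5c 5c 5c 01) = 89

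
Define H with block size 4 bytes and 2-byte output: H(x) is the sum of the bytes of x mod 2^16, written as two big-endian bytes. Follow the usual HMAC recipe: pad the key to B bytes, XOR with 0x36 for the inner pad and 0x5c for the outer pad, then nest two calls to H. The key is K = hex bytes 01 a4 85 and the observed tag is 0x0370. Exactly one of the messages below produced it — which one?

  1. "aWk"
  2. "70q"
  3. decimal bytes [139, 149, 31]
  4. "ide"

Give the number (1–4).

Key hex bytes 01 a4 85 is 3 bytes ≤ B = 4; zero-pad to 4 bytes: K' = 01 a4 85 00.
K' ⊕ ipad = 37 92 b3 36; K' ⊕ opad = 5d f8 d9 5c.
m1: inner = H(37 92 b3 36 61 57 6b) = 02 d5; tag = H(5d f8 d9 5c 02 d5) = 0361
m2: inner = H(37 92 b3 36 37 30 71) = 02 8a; tag = H(5d f8 d9 5c 02 8a) = 0316
m3: inner = H(37 92 b3 36 8b 95 1f) = 02 f1; tag = H(5d f8 d9 5c 02 f1) = 037d
m4: inner = H(37 92 b3 36 69 64 65) = 02 e4; tag = H(5d f8 d9 5c 02 e4) = 0370 ← matches

4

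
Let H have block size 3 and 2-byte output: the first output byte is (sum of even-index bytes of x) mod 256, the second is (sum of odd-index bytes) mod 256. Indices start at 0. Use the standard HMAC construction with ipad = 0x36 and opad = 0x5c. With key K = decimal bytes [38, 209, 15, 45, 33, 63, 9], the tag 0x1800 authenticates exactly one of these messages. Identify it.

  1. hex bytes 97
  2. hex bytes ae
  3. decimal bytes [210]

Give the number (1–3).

2

Key decimal bytes [38, 209, 15, 45, 33, 63, 9] = 26 d1 0f 2d 21 3f 09 is 7 bytes > B = 3, so hash it first: H(key) = 5f 3d, then zero-pad to 3 bytes: K' = 5f 3d 00.
K' ⊕ ipad = 69 0b 36; K' ⊕ opad = 03 61 5c.
m1: inner = H(69 0b 36 97) = 9f a2; tag = H(03 61 5c 9f a2) = 0100
m2: inner = H(69 0b 36 ae) = 9f b9; tag = H(03 61 5c 9f b9) = 1800 ← matches
m3: inner = H(69 0b 36 d2) = 9f dd; tag = H(03 61 5c 9f dd) = 3c00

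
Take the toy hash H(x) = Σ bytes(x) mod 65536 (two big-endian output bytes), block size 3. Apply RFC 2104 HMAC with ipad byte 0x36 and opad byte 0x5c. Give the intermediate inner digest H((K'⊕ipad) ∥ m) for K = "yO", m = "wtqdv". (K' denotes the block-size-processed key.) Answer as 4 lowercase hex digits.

0334

Key "yO" = 79 4f is 2 bytes ≤ B = 3; zero-pad to 3 bytes: K' = 79 4f 00.
K' ⊕ ipad = 4f 79 36.
Inner input = 4f 79 36 ∥ 77 74 71 64 76.
Inner hash: sum = 79+121+54+119+116+113+100+118 = 820 → 03 34.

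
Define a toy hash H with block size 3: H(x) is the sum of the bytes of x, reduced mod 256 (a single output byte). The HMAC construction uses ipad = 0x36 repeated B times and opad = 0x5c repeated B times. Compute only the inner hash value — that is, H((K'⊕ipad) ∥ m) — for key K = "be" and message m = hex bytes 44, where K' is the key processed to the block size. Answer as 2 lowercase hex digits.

21

Key "be" = 62 65 is 2 bytes ≤ B = 3; zero-pad to 3 bytes: K' = 62 65 00.
K' ⊕ ipad = 54 53 36.
Inner input = 54 53 36 ∥ 44.
Inner hash: sum = 84+83+54+68 = 289; mod 256 = 33 → 21.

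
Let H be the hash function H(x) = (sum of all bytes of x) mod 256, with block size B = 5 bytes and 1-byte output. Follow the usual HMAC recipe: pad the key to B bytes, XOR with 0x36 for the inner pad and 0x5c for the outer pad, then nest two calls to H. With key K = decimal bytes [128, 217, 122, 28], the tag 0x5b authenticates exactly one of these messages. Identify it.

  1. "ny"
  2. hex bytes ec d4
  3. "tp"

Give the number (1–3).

Key decimal bytes [128, 217, 122, 28] = 80 d9 7a 1c is 4 bytes ≤ B = 5; zero-pad to 5 bytes: K' = 80 d9 7a 1c 00.
K' ⊕ ipad = b6 ef 4c 2a 36; K' ⊕ opad = dc 85 26 40 5c.
m1: inner = H(b6 ef 4c 2a 36 6e 79) = 38; tag = H(dc 85 26 40 5c 38) = 5b ← matches
m2: inner = H(b6 ef 4c 2a 36 ec d4) = 11; tag = H(dc 85 26 40 5c 11) = 34
m3: inner = H(b6 ef 4c 2a 36 74 70) = 35; tag = H(dc 85 26 40 5c 35) = 58

1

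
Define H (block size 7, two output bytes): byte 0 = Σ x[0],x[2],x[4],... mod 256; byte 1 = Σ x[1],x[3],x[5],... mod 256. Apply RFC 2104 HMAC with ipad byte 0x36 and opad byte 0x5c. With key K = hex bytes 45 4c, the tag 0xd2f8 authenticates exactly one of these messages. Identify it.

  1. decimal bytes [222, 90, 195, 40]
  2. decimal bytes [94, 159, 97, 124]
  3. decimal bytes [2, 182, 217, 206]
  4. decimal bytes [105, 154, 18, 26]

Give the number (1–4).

2

Key hex bytes 45 4c is 2 bytes ≤ B = 7; zero-pad to 7 bytes: K' = 45 4c 00 00 00 00 00.
K' ⊕ ipad = 73 7a 36 36 36 36 36; K' ⊕ opad = 19 10 5c 5c 5c 5c 5c.
m1: inner = H(73 7a 36 36 36 36 36 de 5a c3 28) = 97 87; tag = H(19 10 5c 5c 5c 5c 5c 97 87) = b45f
m2: inner = H(73 7a 36 36 36 36 36 5e 9f 61 7c) = 30 a5; tag = H(19 10 5c 5c 5c 5c 5c 30 a5) = d2f8 ← matches
m3: inner = H(73 7a 36 36 36 36 36 02 b6 d9 ce) = 99 c1; tag = H(19 10 5c 5c 5c 5c 5c 99 c1) = ee61
m4: inner = H(73 7a 36 36 36 36 36 69 9a 12 1a) = c9 61; tag = H(19 10 5c 5c 5c 5c 5c c9 61) = 8e91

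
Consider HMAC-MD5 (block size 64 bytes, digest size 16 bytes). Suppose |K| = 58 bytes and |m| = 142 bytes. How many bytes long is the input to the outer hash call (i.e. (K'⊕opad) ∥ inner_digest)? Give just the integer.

80

Key is 58 ≤ 64 bytes, zero-padded: |K'| = 64.
Outer input = (K'⊕opad) ∥ H(inner) → 64 + 16 = 80 bytes.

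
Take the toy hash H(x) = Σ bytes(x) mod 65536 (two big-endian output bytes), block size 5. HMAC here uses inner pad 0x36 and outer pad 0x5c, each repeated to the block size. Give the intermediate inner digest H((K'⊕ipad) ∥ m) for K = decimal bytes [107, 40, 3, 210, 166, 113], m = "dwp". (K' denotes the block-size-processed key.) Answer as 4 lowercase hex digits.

Key decimal bytes [107, 40, 3, 210, 166, 113] = 6b 28 03 d2 a6 71 is 6 bytes > B = 5, so hash it first: H(key) = 02 7f, then zero-pad to 5 bytes: K' = 02 7f 00 00 00.
K' ⊕ ipad = 34 49 36 36 36.
Inner input = 34 49 36 36 36 ∥ 64 77 70.
Inner hash: sum = 52+73+54+54+54+100+119+112 = 618 → 02 6a.

026a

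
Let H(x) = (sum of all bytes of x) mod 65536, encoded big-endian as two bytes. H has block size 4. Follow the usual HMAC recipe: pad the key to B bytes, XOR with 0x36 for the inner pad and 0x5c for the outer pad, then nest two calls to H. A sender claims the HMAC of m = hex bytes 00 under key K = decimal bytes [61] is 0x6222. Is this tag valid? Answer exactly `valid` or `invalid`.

Key decimal bytes [61] = 3d is 1 byte ≤ B = 4; zero-pad to 4 bytes: K' = 3d 00 00 00.
K' ⊕ ipad = 0b 36 36 36; K' ⊕ opad = 61 5c 5c 5c.
Inner hash: sum = 11+54+54+54+0 = 173 → 00 ad.
Outer hash (recomputed tag): sum = 97+92+92+92+0+173 = 546 → 02 22.
Recomputed tag = 0222; claimed = 6222 → mismatch.

invalid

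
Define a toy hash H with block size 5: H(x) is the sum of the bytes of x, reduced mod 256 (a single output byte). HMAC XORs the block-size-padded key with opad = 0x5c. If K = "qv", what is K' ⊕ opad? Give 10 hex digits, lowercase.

Key "qv" = 71 76 is 2 bytes ≤ B = 5; zero-pad to 5 bytes: K' = 71 76 00 00 00.
XOR each byte with 0x5c: 71⊕5c=2d, 76⊕5c=2a, 00⊕5c=5c, 00⊕5c=5c, 00⊕5c=5c.

2d2a5c5c5c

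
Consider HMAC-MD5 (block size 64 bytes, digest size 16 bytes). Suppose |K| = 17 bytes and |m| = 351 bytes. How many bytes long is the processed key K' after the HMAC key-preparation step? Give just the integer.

Key is 17 ≤ 64 bytes, zero-padded: |K'| = 64.

64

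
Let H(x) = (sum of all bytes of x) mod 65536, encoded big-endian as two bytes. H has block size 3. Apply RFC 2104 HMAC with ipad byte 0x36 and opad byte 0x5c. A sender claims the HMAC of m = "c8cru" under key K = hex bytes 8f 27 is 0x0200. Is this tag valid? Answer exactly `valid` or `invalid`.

Key hex bytes 8f 27 is 2 bytes ≤ B = 3; zero-pad to 3 bytes: K' = 8f 27 00.
K' ⊕ ipad = b9 11 36; K' ⊕ opad = d3 7b 5c.
Inner hash: sum = 185+17+54+99+56+99+114+117 = 741 → 02 e5.
Outer hash (recomputed tag): sum = 211+123+92+2+229 = 657 → 02 91.
Recomputed tag = 0291; claimed = 0200 → mismatch.

invalid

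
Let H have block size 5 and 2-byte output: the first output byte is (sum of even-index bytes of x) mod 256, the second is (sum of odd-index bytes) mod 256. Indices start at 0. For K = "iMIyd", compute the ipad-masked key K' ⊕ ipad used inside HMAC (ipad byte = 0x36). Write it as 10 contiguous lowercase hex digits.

5f7b7f4f52

Key "iMIyd" = 69 4d 49 79 64 is exactly B = 5 bytes: K' = 69 4d 49 79 64.
XOR each byte with 0x36: 69⊕36=5f, 4d⊕36=7b, 49⊕36=7f, 79⊕36=4f, 64⊕36=52.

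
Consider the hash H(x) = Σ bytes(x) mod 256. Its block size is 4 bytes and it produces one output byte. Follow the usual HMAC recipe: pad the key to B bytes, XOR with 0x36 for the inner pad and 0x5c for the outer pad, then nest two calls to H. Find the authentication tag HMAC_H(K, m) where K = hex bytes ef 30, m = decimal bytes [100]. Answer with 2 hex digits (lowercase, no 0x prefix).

Key hex bytes ef 30 is 2 bytes ≤ B = 4; zero-pad to 4 bytes: K' = ef 30 00 00.
K' ⊕ ipad = d9 06 36 36.  K' ⊕ opad = b3 6c 5c 5c.
Inner input = (K'⊕ipad) ∥ m = d9 06 36 36 ∥ 64.
Inner hash: sum = 217+6+54+54+100 = 431; mod 256 = 175 → af.
Outer input = (K'⊕opad) ∥ inner = b3 6c 5c 5c ∥ af.
Outer hash (tag): sum = 179+108+92+92+175 = 646; mod 256 = 134 → 86.

86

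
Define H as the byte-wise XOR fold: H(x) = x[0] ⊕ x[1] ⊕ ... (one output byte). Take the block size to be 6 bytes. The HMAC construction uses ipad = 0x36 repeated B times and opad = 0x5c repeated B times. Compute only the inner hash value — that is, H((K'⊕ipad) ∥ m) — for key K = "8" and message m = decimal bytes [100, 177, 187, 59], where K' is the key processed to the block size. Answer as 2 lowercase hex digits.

Key "8" = 38 is 1 byte ≤ B = 6; zero-pad to 6 bytes: K' = 38 00 00 00 00 00.
K' ⊕ ipad = 0e 36 36 36 36 36.
Inner input = 0e 36 36 36 36 36 ∥ 64 b1 bb 3b.
Inner hash: XOR 0e⊕36⊕36⊕36⊕36⊕36⊕64⊕b1⊕bb⊕3b = 6d.

6d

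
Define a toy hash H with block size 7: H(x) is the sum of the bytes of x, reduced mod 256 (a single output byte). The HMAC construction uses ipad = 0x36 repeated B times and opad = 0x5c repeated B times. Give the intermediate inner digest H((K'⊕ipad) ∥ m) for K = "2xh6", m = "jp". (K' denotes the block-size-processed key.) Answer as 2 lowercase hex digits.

Key "2xh6" = 32 78 68 36 is 4 bytes ≤ B = 7; zero-pad to 7 bytes: K' = 32 78 68 36 00 00 00.
K' ⊕ ipad = 04 4e 5e 00 36 36 36.
Inner input = 04 4e 5e 00 36 36 36 ∥ 6a 70.
Inner hash: sum = 4+78+94+0+54+54+54+106+112 = 556; mod 256 = 44 → 2c.

2c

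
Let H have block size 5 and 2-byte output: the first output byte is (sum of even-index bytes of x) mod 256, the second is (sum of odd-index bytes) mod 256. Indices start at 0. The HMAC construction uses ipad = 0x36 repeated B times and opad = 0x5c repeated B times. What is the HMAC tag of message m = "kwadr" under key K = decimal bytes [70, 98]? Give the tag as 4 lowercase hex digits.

Key decimal bytes [70, 98] = 46 62 is 2 bytes ≤ B = 5; zero-pad to 5 bytes: K' = 46 62 00 00 00.
K' ⊕ ipad = 70 54 36 36 36.  K' ⊕ opad = 1a 3e 5c 5c 5c.
Inner input = (K'⊕ipad) ∥ m = 70 54 36 36 36 ∥ 6b 77 61 64 72.
Inner hash: even-index sum = 439 mod 256 = 183; odd-index sum = 456 mod 256 = 200 → b7 c8.
Outer input = (K'⊕opad) ∥ inner = 1a 3e 5c 5c 5c ∥ b7 c8.
Outer hash (tag): even-index sum = 410 mod 256 = 154; odd-index sum = 337 mod 256 = 81 → 9a 51.

9a51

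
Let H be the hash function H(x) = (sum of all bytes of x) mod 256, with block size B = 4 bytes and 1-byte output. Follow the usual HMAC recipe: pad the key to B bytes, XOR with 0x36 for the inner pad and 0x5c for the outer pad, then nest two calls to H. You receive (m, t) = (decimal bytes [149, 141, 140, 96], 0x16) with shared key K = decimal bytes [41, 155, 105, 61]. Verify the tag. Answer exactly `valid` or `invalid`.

Key decimal bytes [41, 155, 105, 61] = 29 9b 69 3d is exactly B = 4 bytes: K' = 29 9b 69 3d.
K' ⊕ ipad = 1f ad 5f 0b; K' ⊕ opad = 75 c7 35 61.
Inner hash: sum = 31+173+95+11+149+141+140+96 = 836; mod 256 = 68 → 44.
Outer hash (recomputed tag): sum = 117+199+53+97+68 = 534; mod 256 = 22 → 16.
Recomputed tag = 16; claimed = 16 → match.

valid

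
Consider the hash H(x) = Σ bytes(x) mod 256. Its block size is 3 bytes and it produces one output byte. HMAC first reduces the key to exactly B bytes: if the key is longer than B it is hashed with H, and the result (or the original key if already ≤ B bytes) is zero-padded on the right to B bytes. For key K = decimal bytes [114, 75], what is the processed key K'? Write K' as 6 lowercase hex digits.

724b00

Key decimal bytes [114, 75] = 72 4b is 2 bytes ≤ B = 3; zero-pad to 3 bytes: K' = 72 4b 00.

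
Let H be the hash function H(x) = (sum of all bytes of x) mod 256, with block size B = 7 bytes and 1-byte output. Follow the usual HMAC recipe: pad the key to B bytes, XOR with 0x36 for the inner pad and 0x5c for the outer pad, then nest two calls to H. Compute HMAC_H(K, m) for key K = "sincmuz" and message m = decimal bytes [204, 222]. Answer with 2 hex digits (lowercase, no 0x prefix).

3a

Key "sincmuz" = 73 69 6e 63 6d 75 7a is exactly B = 7 bytes: K' = 73 69 6e 63 6d 75 7a.
K' ⊕ ipad = 45 5f 58 55 5b 43 4c.  K' ⊕ opad = 2f 35 32 3f 31 29 26.
Inner input = (K'⊕ipad) ∥ m = 45 5f 58 55 5b 43 4c ∥ cc de.
Inner hash: sum = 69+95+88+85+91+67+76+204+222 = 997; mod 256 = 229 → e5.
Outer input = (K'⊕opad) ∥ inner = 2f 35 32 3f 31 29 26 ∥ e5.
Outer hash (tag): sum = 47+53+50+63+49+41+38+229 = 570; mod 256 = 58 → 3a.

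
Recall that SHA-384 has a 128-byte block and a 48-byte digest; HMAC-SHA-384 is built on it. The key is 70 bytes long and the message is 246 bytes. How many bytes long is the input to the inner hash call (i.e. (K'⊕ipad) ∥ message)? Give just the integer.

Key is 70 ≤ 128 bytes, zero-padded: |K'| = 128.
Inner input = (K'⊕ipad) ∥ m → 128 + 246 = 374 bytes.

374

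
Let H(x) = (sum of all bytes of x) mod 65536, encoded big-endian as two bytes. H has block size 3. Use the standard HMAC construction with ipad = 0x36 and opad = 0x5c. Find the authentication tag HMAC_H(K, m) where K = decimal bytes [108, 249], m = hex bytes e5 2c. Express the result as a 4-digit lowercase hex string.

01a3

Key decimal bytes [108, 249] = 6c f9 is 2 bytes ≤ B = 3; zero-pad to 3 bytes: K' = 6c f9 00.
K' ⊕ ipad = 5a cf 36.  K' ⊕ opad = 30 a5 5c.
Inner input = (K'⊕ipad) ∥ m = 5a cf 36 ∥ e5 2c.
Inner hash: sum = 90+207+54+229+44 = 624 → 02 70.
Outer input = (K'⊕opad) ∥ inner = 30 a5 5c ∥ 02 70.
Outer hash (tag): sum = 48+165+92+2+112 = 419 → 01 a3.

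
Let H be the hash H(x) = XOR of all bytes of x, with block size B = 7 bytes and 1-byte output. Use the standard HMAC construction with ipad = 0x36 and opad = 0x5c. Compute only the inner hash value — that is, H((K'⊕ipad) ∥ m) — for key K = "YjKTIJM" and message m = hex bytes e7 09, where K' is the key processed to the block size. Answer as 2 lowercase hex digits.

ba

Key "YjKTIJM" = 59 6a 4b 54 49 4a 4d is exactly B = 7 bytes: K' = 59 6a 4b 54 49 4a 4d.
K' ⊕ ipad = 6f 5c 7d 62 7f 7c 7b.
Inner input = 6f 5c 7d 62 7f 7c 7b ∥ e7 09.
Inner hash: XOR 6f⊕5c⊕7d⊕62⊕7f⊕7c⊕7b⊕e7⊕09 = ba.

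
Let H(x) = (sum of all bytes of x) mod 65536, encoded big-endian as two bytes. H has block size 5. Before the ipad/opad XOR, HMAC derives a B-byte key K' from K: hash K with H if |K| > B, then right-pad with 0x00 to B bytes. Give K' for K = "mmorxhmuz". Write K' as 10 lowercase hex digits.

03f7000000

|K| = 9 > B = 5, so first hash the key.
H(K): sum = 109+109+111+114+120+104+109+117+122 = 1015 → 03 f7.
Zero-pad H(K) = 03 f7 to 5 bytes: K' = 03 f7 00 00 00.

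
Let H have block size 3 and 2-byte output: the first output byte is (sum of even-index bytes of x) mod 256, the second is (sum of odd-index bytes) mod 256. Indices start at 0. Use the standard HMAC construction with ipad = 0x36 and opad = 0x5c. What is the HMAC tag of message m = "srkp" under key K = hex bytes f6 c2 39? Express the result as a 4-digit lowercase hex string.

e14f

Key hex bytes f6 c2 39 is exactly B = 3 bytes: K' = f6 c2 39.
K' ⊕ ipad = c0 f4 0f.  K' ⊕ opad = aa 9e 65.
Inner input = (K'⊕ipad) ∥ m = c0 f4 0f ∥ 73 72 6b 70.
Inner hash: even-index sum = 433 mod 256 = 177; odd-index sum = 466 mod 256 = 210 → b1 d2.
Outer input = (K'⊕opad) ∥ inner = aa 9e 65 ∥ b1 d2.
Outer hash (tag): even-index sum = 481 mod 256 = 225; odd-index sum = 335 mod 256 = 79 → e1 4f.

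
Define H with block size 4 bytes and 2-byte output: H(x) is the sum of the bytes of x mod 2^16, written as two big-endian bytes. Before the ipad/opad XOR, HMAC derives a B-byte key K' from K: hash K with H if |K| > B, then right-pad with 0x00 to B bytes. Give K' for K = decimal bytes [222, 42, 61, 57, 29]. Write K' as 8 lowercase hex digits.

|K| = 5 > B = 4, so first hash the key.
H(K): sum = 222+42+61+57+29 = 411 → 01 9b.
Zero-pad H(K) = 01 9b to 4 bytes: K' = 01 9b 00 00.

019b0000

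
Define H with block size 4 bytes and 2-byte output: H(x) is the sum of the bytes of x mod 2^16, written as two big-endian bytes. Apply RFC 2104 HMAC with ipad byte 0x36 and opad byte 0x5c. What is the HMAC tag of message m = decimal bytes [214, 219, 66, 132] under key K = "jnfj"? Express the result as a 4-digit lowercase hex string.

01b2

Key "jnfj" = 6a 6e 66 6a is exactly B = 4 bytes: K' = 6a 6e 66 6a.
K' ⊕ ipad = 5c 58 50 5c.  K' ⊕ opad = 36 32 3a 36.
Inner input = (K'⊕ipad) ∥ m = 5c 58 50 5c ∥ d6 db 42 84.
Inner hash: sum = 92+88+80+92+214+219+66+132 = 983 → 03 d7.
Outer input = (K'⊕opad) ∥ inner = 36 32 3a 36 ∥ 03 d7.
Outer hash (tag): sum = 54+50+58+54+3+215 = 434 → 01 b2.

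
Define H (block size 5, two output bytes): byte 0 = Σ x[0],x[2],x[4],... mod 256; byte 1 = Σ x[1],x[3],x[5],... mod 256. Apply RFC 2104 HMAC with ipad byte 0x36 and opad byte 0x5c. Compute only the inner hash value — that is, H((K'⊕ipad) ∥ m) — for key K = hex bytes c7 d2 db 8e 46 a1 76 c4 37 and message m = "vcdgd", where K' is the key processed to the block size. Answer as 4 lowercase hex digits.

Key hex bytes c7 d2 db 8e 46 a1 76 c4 37 is 9 bytes > B = 5, so hash it first: H(key) = 95 c5, then zero-pad to 5 bytes: K' = 95 c5 00 00 00.
K' ⊕ ipad = a3 f3 36 36 36.
Inner input = a3 f3 36 36 36 ∥ 76 63 64 67 64.
Inner hash: even-index sum = 473 mod 256 = 217; odd-index sum = 615 mod 256 = 103 → d9 67.

d967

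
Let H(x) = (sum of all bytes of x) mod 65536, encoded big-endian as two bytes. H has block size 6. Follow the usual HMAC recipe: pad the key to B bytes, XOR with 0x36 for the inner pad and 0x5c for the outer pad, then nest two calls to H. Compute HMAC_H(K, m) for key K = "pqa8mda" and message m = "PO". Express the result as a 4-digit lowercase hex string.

0305

Key "pqa8mda" = 70 71 61 38 6d 64 61 is 7 bytes > B = 6, so hash it first: H(key) = 02 ac, then zero-pad to 6 bytes: K' = 02 ac 00 00 00 00.
K' ⊕ ipad = 34 9a 36 36 36 36.  K' ⊕ opad = 5e f0 5c 5c 5c 5c.
Inner input = (K'⊕ipad) ∥ m = 34 9a 36 36 36 36 ∥ 50 4f.
Inner hash: sum = 52+154+54+54+54+54+80+79 = 581 → 02 45.
Outer input = (K'⊕opad) ∥ inner = 5e f0 5c 5c 5c 5c ∥ 02 45.
Outer hash (tag): sum = 94+240+92+92+92+92+2+69 = 773 → 03 05.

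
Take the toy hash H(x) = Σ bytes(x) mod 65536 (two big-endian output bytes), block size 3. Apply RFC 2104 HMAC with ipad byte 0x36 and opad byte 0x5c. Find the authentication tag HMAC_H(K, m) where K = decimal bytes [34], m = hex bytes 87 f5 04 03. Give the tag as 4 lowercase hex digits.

013b

Key decimal bytes [34] = 22 is 1 byte ≤ B = 3; zero-pad to 3 bytes: K' = 22 00 00.
K' ⊕ ipad = 14 36 36.  K' ⊕ opad = 7e 5c 5c.
Inner input = (K'⊕ipad) ∥ m = 14 36 36 ∥ 87 f5 04 03.
Inner hash: sum = 20+54+54+135+245+4+3 = 515 → 02 03.
Outer input = (K'⊕opad) ∥ inner = 7e 5c 5c ∥ 02 03.
Outer hash (tag): sum = 126+92+92+2+3 = 315 → 01 3b.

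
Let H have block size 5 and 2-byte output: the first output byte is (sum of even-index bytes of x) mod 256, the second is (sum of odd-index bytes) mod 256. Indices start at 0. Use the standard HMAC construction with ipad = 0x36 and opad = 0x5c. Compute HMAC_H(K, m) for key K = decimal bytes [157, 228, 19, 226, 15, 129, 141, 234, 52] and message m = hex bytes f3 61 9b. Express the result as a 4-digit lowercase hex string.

5f4c

Key decimal bytes [157, 228, 19, 226, 15, 129, 141, 234, 52] = 9d e4 13 e2 0f 81 8d ea 34 is 9 bytes > B = 5, so hash it first: H(key) = 80 31, then zero-pad to 5 bytes: K' = 80 31 00 00 00.
K' ⊕ ipad = b6 07 36 36 36.  K' ⊕ opad = dc 6d 5c 5c 5c.
Inner input = (K'⊕ipad) ∥ m = b6 07 36 36 36 ∥ f3 61 9b.
Inner hash: even-index sum = 387 mod 256 = 131; odd-index sum = 459 mod 256 = 203 → 83 cb.
Outer input = (K'⊕opad) ∥ inner = dc 6d 5c 5c 5c ∥ 83 cb.
Outer hash (tag): even-index sum = 607 mod 256 = 95; odd-index sum = 332 mod 256 = 76 → 5f 4c.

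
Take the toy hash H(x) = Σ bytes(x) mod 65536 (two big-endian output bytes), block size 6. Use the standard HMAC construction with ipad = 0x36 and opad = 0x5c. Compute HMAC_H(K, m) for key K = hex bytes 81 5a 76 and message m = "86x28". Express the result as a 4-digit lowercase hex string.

Key hex bytes 81 5a 76 is 3 bytes ≤ B = 6; zero-pad to 6 bytes: K' = 81 5a 76 00 00 00.
K' ⊕ ipad = b7 6c 40 36 36 36.  K' ⊕ opad = dd 06 2a 5c 5c 5c.
Inner input = (K'⊕ipad) ∥ m = b7 6c 40 36 36 36 ∥ 38 36 78 32 38.
Inner hash: sum = 183+108+64+54+54+54+56+54+120+50+56 = 853 → 03 55.
Outer input = (K'⊕opad) ∥ inner = dd 06 2a 5c 5c 5c ∥ 03 55.
Outer hash (tag): sum = 221+6+42+92+92+92+3+85 = 633 → 02 79.

0279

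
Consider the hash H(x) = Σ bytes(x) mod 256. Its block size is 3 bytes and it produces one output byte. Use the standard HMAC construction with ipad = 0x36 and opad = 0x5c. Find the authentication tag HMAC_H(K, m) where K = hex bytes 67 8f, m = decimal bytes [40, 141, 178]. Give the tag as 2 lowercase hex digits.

11

Key hex bytes 67 8f is 2 bytes ≤ B = 3; zero-pad to 3 bytes: K' = 67 8f 00.
K' ⊕ ipad = 51 b9 36.  K' ⊕ opad = 3b d3 5c.
Inner input = (K'⊕ipad) ∥ m = 51 b9 36 ∥ 28 8d b2.
Inner hash: sum = 81+185+54+40+141+178 = 679; mod 256 = 167 → a7.
Outer input = (K'⊕opad) ∥ inner = 3b d3 5c ∥ a7.
Outer hash (tag): sum = 59+211+92+167 = 529; mod 256 = 17 → 11.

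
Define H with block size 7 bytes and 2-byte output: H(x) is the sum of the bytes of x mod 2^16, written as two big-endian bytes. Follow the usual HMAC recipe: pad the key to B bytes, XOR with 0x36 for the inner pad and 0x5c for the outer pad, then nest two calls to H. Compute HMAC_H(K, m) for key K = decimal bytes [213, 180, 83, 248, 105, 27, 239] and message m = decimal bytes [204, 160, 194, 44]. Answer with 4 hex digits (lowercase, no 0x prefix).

Key decimal bytes [213, 180, 83, 248, 105, 27, 239] = d5 b4 53 f8 69 1b ef is exactly B = 7 bytes: K' = d5 b4 53 f8 69 1b ef.
K' ⊕ ipad = e3 82 65 ce 5f 2d d9.  K' ⊕ opad = 89 e8 0f a4 35 47 b3.
Inner input = (K'⊕ipad) ∥ m = e3 82 65 ce 5f 2d d9 ∥ cc a0 c2 2c.
Inner hash: sum = 227+130+101+206+95+45+217+204+160+194+44 = 1623 → 06 57.
Outer input = (K'⊕opad) ∥ inner = 89 e8 0f a4 35 47 b3 ∥ 06 57.
Outer hash (tag): sum = 137+232+15+164+53+71+179+6+87 = 944 → 03 b0.

03b0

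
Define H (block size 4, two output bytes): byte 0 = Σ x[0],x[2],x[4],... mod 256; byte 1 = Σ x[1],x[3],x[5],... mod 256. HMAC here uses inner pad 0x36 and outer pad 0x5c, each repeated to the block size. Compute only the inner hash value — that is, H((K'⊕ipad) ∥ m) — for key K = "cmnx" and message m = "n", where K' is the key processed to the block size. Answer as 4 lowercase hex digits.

1ba9

Key "cmnx" = 63 6d 6e 78 is exactly B = 4 bytes: K' = 63 6d 6e 78.
K' ⊕ ipad = 55 5b 58 4e.
Inner input = 55 5b 58 4e ∥ 6e.
Inner hash: even-index sum = 283 mod 256 = 27; odd-index sum = 169 mod 256 = 169 → 1b a9.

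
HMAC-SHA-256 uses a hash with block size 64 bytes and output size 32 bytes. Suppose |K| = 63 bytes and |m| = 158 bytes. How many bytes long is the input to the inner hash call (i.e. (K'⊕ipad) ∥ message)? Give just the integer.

222

Key is 63 ≤ 64 bytes, zero-padded: |K'| = 64.
Inner input = (K'⊕ipad) ∥ m → 64 + 158 = 222 bytes.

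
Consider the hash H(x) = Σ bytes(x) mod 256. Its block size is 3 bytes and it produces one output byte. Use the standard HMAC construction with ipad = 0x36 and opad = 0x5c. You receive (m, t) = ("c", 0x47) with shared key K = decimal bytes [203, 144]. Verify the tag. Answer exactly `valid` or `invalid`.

invalid

Key decimal bytes [203, 144] = cb 90 is 2 bytes ≤ B = 3; zero-pad to 3 bytes: K' = cb 90 00.
K' ⊕ ipad = fd a6 36; K' ⊕ opad = 97 cc 5c.
Inner hash: sum = 253+166+54+99 = 572; mod 256 = 60 → 3c.
Outer hash (recomputed tag): sum = 151+204+92+60 = 507; mod 256 = 251 → fb.
Recomputed tag = fb; claimed = 47 → mismatch.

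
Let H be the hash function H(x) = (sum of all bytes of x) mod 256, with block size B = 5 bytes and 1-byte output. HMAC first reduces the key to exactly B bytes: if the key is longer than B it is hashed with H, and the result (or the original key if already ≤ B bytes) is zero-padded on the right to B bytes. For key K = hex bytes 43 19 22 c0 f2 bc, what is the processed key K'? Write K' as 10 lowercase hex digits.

|K| = 6 > B = 5, so first hash the key.
H(K): sum = 67+25+34+192+242+188 = 748; mod 256 = 236 → ec.
Zero-pad H(K) = ec to 5 bytes: K' = ec 00 00 00 00.

ec00000000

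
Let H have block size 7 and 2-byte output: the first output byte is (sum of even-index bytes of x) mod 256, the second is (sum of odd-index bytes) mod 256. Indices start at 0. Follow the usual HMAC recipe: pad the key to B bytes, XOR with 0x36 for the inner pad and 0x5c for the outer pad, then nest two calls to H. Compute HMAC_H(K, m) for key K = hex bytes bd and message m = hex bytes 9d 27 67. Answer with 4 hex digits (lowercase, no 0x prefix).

Key hex bytes bd is 1 byte ≤ B = 7; zero-pad to 7 bytes: K' = bd 00 00 00 00 00 00.
K' ⊕ ipad = 8b 36 36 36 36 36 36.  K' ⊕ opad = e1 5c 5c 5c 5c 5c 5c.
Inner input = (K'⊕ipad) ∥ m = 8b 36 36 36 36 36 36 ∥ 9d 27 67.
Inner hash: even-index sum = 340 mod 256 = 84; odd-index sum = 422 mod 256 = 166 → 54 a6.
Outer input = (K'⊕opad) ∥ inner = e1 5c 5c 5c 5c 5c 5c ∥ 54 a6.
Outer hash (tag): even-index sum = 667 mod 256 = 155; odd-index sum = 360 mod 256 = 104 → 9b 68.

9b68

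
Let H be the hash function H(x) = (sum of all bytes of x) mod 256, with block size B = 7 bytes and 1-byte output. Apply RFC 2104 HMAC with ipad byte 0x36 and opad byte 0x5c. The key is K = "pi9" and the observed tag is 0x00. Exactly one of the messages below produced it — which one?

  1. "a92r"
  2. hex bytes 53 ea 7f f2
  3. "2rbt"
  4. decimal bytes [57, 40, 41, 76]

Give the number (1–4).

Key "pi9" = 70 69 39 is 3 bytes ≤ B = 7; zero-pad to 7 bytes: K' = 70 69 39 00 00 00 00.
K' ⊕ ipad = 46 5f 0f 36 36 36 36; K' ⊕ opad = 2c 35 65 5c 5c 5c 5c.
m1: inner = H(46 5f 0f 36 36 36 36 61 39 32 72) = ca; tag = H(2c 35 65 5c 5c 5c 5c ca) = 00 ← matches
m2: inner = H(46 5f 0f 36 36 36 36 53 ea 7f f2) = 3a; tag = H(2c 35 65 5c 5c 5c 5c 3a) = 70
m3: inner = H(46 5f 0f 36 36 36 36 32 72 62 74) = 06; tag = H(2c 35 65 5c 5c 5c 5c 06) = 3c
m4: inner = H(46 5f 0f 36 36 36 36 39 28 29 4c) = 62; tag = H(2c 35 65 5c 5c 5c 5c 62) = 98

1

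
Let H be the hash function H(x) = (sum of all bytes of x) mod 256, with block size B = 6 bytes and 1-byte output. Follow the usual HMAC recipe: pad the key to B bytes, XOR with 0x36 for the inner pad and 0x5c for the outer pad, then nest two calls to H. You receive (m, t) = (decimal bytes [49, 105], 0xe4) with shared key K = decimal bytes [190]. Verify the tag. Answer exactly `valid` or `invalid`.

Key decimal bytes [190] = be is 1 byte ≤ B = 6; zero-pad to 6 bytes: K' = be 00 00 00 00 00.
K' ⊕ ipad = 88 36 36 36 36 36; K' ⊕ opad = e2 5c 5c 5c 5c 5c.
Inner hash: sum = 136+54+54+54+54+54+49+105 = 560; mod 256 = 48 → 30.
Outer hash (recomputed tag): sum = 226+92+92+92+92+92+48 = 734; mod 256 = 222 → de.
Recomputed tag = de; claimed = e4 → mismatch.

invalid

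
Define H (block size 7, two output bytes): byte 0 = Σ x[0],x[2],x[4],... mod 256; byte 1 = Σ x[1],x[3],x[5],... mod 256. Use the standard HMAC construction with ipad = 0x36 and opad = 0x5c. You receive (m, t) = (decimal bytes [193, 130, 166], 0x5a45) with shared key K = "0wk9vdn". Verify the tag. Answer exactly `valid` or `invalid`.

invalid

Key "0wk9vdn" = 30 77 6b 39 76 64 6e is exactly B = 7 bytes: K' = 30 77 6b 39 76 64 6e.
K' ⊕ ipad = 06 41 5d 0f 40 52 58; K' ⊕ opad = 6c 2b 37 65 2a 38 32.
Inner hash: even-index sum = 381 mod 256 = 125; odd-index sum = 521 mod 256 = 9 → 7d 09.
Outer hash (recomputed tag): even-index sum = 264 mod 256 = 8; odd-index sum = 325 mod 256 = 69 → 08 45.
Recomputed tag = 0845; claimed = 5a45 → mismatch.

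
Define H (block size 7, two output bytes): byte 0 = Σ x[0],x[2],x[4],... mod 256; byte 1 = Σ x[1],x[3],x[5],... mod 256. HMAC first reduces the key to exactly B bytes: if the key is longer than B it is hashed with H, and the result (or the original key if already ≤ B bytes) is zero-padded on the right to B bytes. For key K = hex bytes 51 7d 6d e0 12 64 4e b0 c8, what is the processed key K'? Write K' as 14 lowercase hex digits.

|K| = 9 > B = 7, so first hash the key.
H(K): even-index sum = 486 mod 256 = 230; odd-index sum = 625 mod 256 = 113 → e6 71.
Zero-pad H(K) = e6 71 to 7 bytes: K' = e6 71 00 00 00 00 00.

e6710000000000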